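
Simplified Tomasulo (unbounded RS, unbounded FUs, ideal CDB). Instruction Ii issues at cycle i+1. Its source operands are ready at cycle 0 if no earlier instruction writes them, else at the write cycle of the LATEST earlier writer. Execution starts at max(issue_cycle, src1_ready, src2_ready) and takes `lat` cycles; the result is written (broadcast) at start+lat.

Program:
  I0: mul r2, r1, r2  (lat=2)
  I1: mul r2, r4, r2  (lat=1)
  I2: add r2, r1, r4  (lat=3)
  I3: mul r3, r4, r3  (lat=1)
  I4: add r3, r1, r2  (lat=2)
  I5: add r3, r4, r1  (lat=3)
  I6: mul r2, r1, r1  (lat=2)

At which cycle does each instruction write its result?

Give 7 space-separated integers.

I0 mul r2: issue@1 deps=(None,None) exec_start@1 write@3
I1 mul r2: issue@2 deps=(None,0) exec_start@3 write@4
I2 add r2: issue@3 deps=(None,None) exec_start@3 write@6
I3 mul r3: issue@4 deps=(None,None) exec_start@4 write@5
I4 add r3: issue@5 deps=(None,2) exec_start@6 write@8
I5 add r3: issue@6 deps=(None,None) exec_start@6 write@9
I6 mul r2: issue@7 deps=(None,None) exec_start@7 write@9

Answer: 3 4 6 5 8 9 9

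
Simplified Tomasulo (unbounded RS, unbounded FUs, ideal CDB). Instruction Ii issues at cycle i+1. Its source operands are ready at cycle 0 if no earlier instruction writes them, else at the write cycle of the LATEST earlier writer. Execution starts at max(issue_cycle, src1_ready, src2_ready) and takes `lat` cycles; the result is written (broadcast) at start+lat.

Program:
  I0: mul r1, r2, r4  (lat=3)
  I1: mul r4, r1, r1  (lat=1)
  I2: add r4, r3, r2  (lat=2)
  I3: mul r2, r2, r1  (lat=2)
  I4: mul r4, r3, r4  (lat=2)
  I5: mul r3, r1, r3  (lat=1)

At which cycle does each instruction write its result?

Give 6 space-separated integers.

Answer: 4 5 5 6 7 7

Derivation:
I0 mul r1: issue@1 deps=(None,None) exec_start@1 write@4
I1 mul r4: issue@2 deps=(0,0) exec_start@4 write@5
I2 add r4: issue@3 deps=(None,None) exec_start@3 write@5
I3 mul r2: issue@4 deps=(None,0) exec_start@4 write@6
I4 mul r4: issue@5 deps=(None,2) exec_start@5 write@7
I5 mul r3: issue@6 deps=(0,None) exec_start@6 write@7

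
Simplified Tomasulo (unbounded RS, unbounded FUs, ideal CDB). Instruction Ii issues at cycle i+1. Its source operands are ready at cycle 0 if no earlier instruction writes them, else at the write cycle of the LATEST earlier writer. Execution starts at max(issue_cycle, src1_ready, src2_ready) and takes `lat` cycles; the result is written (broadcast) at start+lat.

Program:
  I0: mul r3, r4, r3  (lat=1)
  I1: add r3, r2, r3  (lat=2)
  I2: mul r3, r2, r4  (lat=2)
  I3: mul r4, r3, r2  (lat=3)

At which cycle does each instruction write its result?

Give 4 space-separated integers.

I0 mul r3: issue@1 deps=(None,None) exec_start@1 write@2
I1 add r3: issue@2 deps=(None,0) exec_start@2 write@4
I2 mul r3: issue@3 deps=(None,None) exec_start@3 write@5
I3 mul r4: issue@4 deps=(2,None) exec_start@5 write@8

Answer: 2 4 5 8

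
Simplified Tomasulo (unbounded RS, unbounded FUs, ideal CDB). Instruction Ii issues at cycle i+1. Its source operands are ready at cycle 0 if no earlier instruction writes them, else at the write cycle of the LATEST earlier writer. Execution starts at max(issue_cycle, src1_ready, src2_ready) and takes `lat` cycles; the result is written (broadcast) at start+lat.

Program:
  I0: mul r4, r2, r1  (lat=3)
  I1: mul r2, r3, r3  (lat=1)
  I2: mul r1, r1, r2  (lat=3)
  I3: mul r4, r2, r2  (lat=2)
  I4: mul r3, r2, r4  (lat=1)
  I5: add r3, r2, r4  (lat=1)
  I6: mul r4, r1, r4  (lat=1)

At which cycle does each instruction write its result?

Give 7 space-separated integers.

I0 mul r4: issue@1 deps=(None,None) exec_start@1 write@4
I1 mul r2: issue@2 deps=(None,None) exec_start@2 write@3
I2 mul r1: issue@3 deps=(None,1) exec_start@3 write@6
I3 mul r4: issue@4 deps=(1,1) exec_start@4 write@6
I4 mul r3: issue@5 deps=(1,3) exec_start@6 write@7
I5 add r3: issue@6 deps=(1,3) exec_start@6 write@7
I6 mul r4: issue@7 deps=(2,3) exec_start@7 write@8

Answer: 4 3 6 6 7 7 8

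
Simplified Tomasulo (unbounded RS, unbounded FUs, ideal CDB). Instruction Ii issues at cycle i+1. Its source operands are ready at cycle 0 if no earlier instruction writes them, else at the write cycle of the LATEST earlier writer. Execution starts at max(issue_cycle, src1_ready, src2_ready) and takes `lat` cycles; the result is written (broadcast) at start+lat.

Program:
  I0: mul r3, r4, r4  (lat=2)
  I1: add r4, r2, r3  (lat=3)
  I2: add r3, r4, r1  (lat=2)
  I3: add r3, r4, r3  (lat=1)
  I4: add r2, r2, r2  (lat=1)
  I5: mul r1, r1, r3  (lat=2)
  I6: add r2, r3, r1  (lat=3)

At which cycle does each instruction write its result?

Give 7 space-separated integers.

Answer: 3 6 8 9 6 11 14

Derivation:
I0 mul r3: issue@1 deps=(None,None) exec_start@1 write@3
I1 add r4: issue@2 deps=(None,0) exec_start@3 write@6
I2 add r3: issue@3 deps=(1,None) exec_start@6 write@8
I3 add r3: issue@4 deps=(1,2) exec_start@8 write@9
I4 add r2: issue@5 deps=(None,None) exec_start@5 write@6
I5 mul r1: issue@6 deps=(None,3) exec_start@9 write@11
I6 add r2: issue@7 deps=(3,5) exec_start@11 write@14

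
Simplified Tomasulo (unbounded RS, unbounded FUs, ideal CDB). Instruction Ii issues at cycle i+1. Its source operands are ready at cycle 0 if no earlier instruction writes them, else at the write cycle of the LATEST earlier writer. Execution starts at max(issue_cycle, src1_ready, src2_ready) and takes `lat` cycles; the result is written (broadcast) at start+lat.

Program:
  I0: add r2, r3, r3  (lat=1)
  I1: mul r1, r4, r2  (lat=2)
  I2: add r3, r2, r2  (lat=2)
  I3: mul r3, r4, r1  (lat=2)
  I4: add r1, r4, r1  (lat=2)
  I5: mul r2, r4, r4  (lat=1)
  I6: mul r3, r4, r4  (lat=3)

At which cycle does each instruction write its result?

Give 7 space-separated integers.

Answer: 2 4 5 6 7 7 10

Derivation:
I0 add r2: issue@1 deps=(None,None) exec_start@1 write@2
I1 mul r1: issue@2 deps=(None,0) exec_start@2 write@4
I2 add r3: issue@3 deps=(0,0) exec_start@3 write@5
I3 mul r3: issue@4 deps=(None,1) exec_start@4 write@6
I4 add r1: issue@5 deps=(None,1) exec_start@5 write@7
I5 mul r2: issue@6 deps=(None,None) exec_start@6 write@7
I6 mul r3: issue@7 deps=(None,None) exec_start@7 write@10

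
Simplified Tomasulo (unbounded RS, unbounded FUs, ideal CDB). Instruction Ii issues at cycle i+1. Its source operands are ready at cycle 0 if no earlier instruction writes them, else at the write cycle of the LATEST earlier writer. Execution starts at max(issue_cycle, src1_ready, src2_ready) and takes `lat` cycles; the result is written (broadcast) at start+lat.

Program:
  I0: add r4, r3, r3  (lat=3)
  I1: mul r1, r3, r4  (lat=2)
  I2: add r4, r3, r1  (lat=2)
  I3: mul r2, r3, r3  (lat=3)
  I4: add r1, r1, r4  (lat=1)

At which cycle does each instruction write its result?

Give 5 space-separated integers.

I0 add r4: issue@1 deps=(None,None) exec_start@1 write@4
I1 mul r1: issue@2 deps=(None,0) exec_start@4 write@6
I2 add r4: issue@3 deps=(None,1) exec_start@6 write@8
I3 mul r2: issue@4 deps=(None,None) exec_start@4 write@7
I4 add r1: issue@5 deps=(1,2) exec_start@8 write@9

Answer: 4 6 8 7 9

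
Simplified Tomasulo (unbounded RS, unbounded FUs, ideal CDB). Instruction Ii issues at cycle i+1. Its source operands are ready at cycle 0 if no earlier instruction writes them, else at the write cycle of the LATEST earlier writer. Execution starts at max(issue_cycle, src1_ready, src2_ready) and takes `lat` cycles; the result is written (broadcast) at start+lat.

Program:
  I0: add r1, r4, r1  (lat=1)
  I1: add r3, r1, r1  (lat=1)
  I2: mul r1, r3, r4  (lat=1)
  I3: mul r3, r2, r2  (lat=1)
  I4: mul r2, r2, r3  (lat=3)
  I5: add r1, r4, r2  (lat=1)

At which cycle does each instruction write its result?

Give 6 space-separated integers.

Answer: 2 3 4 5 8 9

Derivation:
I0 add r1: issue@1 deps=(None,None) exec_start@1 write@2
I1 add r3: issue@2 deps=(0,0) exec_start@2 write@3
I2 mul r1: issue@3 deps=(1,None) exec_start@3 write@4
I3 mul r3: issue@4 deps=(None,None) exec_start@4 write@5
I4 mul r2: issue@5 deps=(None,3) exec_start@5 write@8
I5 add r1: issue@6 deps=(None,4) exec_start@8 write@9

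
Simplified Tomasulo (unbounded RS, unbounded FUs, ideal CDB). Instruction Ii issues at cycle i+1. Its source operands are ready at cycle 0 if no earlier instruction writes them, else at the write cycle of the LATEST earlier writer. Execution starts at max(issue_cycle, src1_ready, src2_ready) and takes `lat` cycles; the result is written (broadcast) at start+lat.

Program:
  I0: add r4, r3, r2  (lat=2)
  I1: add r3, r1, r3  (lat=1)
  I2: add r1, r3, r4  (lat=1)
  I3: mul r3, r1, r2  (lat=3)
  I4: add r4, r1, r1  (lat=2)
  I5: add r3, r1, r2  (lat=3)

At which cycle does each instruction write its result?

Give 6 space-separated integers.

Answer: 3 3 4 7 7 9

Derivation:
I0 add r4: issue@1 deps=(None,None) exec_start@1 write@3
I1 add r3: issue@2 deps=(None,None) exec_start@2 write@3
I2 add r1: issue@3 deps=(1,0) exec_start@3 write@4
I3 mul r3: issue@4 deps=(2,None) exec_start@4 write@7
I4 add r4: issue@5 deps=(2,2) exec_start@5 write@7
I5 add r3: issue@6 deps=(2,None) exec_start@6 write@9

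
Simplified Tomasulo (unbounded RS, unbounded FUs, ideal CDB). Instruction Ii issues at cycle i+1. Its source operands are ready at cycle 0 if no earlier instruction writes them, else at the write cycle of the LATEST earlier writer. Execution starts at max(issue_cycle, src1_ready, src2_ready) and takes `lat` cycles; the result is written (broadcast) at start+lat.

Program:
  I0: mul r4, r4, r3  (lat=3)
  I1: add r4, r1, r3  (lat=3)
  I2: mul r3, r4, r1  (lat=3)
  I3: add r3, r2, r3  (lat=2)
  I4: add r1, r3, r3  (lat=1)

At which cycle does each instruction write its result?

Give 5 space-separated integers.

Answer: 4 5 8 10 11

Derivation:
I0 mul r4: issue@1 deps=(None,None) exec_start@1 write@4
I1 add r4: issue@2 deps=(None,None) exec_start@2 write@5
I2 mul r3: issue@3 deps=(1,None) exec_start@5 write@8
I3 add r3: issue@4 deps=(None,2) exec_start@8 write@10
I4 add r1: issue@5 deps=(3,3) exec_start@10 write@11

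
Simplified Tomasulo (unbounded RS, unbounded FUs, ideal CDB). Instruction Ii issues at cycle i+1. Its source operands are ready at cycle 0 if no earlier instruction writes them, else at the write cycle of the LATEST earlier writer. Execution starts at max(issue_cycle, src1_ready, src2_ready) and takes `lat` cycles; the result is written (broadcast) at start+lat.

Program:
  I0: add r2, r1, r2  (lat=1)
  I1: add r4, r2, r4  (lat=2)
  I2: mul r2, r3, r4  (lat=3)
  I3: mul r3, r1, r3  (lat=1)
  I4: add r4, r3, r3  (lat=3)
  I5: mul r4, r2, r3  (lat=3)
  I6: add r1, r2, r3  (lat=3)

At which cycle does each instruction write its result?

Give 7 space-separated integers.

I0 add r2: issue@1 deps=(None,None) exec_start@1 write@2
I1 add r4: issue@2 deps=(0,None) exec_start@2 write@4
I2 mul r2: issue@3 deps=(None,1) exec_start@4 write@7
I3 mul r3: issue@4 deps=(None,None) exec_start@4 write@5
I4 add r4: issue@5 deps=(3,3) exec_start@5 write@8
I5 mul r4: issue@6 deps=(2,3) exec_start@7 write@10
I6 add r1: issue@7 deps=(2,3) exec_start@7 write@10

Answer: 2 4 7 5 8 10 10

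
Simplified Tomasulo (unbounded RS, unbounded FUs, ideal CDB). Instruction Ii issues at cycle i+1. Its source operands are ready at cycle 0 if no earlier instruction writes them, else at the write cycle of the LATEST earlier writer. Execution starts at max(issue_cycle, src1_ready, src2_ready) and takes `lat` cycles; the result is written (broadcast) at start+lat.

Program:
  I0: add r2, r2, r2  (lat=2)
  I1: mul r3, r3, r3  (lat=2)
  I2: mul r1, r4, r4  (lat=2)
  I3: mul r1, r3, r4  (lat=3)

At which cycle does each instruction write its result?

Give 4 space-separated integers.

Answer: 3 4 5 7

Derivation:
I0 add r2: issue@1 deps=(None,None) exec_start@1 write@3
I1 mul r3: issue@2 deps=(None,None) exec_start@2 write@4
I2 mul r1: issue@3 deps=(None,None) exec_start@3 write@5
I3 mul r1: issue@4 deps=(1,None) exec_start@4 write@7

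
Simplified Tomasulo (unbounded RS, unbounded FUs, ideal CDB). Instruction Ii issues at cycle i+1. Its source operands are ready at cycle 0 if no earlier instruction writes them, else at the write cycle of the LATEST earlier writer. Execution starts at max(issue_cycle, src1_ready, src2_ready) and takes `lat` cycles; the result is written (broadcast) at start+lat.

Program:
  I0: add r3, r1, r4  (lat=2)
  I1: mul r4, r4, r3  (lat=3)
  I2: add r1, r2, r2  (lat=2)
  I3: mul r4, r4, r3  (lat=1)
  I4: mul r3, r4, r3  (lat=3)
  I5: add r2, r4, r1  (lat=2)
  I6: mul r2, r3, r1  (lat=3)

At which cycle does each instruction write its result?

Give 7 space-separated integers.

Answer: 3 6 5 7 10 9 13

Derivation:
I0 add r3: issue@1 deps=(None,None) exec_start@1 write@3
I1 mul r4: issue@2 deps=(None,0) exec_start@3 write@6
I2 add r1: issue@3 deps=(None,None) exec_start@3 write@5
I3 mul r4: issue@4 deps=(1,0) exec_start@6 write@7
I4 mul r3: issue@5 deps=(3,0) exec_start@7 write@10
I5 add r2: issue@6 deps=(3,2) exec_start@7 write@9
I6 mul r2: issue@7 deps=(4,2) exec_start@10 write@13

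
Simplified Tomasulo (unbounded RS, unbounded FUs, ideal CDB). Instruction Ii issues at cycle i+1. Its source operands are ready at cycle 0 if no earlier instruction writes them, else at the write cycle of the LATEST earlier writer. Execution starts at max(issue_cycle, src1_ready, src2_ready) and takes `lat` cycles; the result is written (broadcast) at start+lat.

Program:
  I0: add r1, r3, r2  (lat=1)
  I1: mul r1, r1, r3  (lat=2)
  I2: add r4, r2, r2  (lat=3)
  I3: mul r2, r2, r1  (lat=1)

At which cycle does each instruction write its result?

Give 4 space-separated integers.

I0 add r1: issue@1 deps=(None,None) exec_start@1 write@2
I1 mul r1: issue@2 deps=(0,None) exec_start@2 write@4
I2 add r4: issue@3 deps=(None,None) exec_start@3 write@6
I3 mul r2: issue@4 deps=(None,1) exec_start@4 write@5

Answer: 2 4 6 5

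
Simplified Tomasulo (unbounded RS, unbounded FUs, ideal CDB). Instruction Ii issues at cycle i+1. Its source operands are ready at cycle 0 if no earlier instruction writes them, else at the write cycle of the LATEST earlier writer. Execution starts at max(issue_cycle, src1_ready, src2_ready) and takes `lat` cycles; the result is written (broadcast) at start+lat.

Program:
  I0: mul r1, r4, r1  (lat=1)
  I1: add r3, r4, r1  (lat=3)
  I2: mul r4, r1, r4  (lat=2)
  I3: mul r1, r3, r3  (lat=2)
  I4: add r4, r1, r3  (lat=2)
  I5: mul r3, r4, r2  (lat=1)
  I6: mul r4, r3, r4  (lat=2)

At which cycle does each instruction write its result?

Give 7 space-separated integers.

I0 mul r1: issue@1 deps=(None,None) exec_start@1 write@2
I1 add r3: issue@2 deps=(None,0) exec_start@2 write@5
I2 mul r4: issue@3 deps=(0,None) exec_start@3 write@5
I3 mul r1: issue@4 deps=(1,1) exec_start@5 write@7
I4 add r4: issue@5 deps=(3,1) exec_start@7 write@9
I5 mul r3: issue@6 deps=(4,None) exec_start@9 write@10
I6 mul r4: issue@7 deps=(5,4) exec_start@10 write@12

Answer: 2 5 5 7 9 10 12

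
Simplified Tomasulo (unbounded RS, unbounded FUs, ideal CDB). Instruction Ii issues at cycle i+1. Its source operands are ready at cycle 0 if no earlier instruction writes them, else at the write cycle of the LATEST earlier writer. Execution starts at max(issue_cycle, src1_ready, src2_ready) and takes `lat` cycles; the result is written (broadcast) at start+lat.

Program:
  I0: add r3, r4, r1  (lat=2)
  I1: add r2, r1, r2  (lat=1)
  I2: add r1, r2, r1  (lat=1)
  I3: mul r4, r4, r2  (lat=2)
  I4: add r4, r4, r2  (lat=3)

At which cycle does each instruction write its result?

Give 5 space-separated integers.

I0 add r3: issue@1 deps=(None,None) exec_start@1 write@3
I1 add r2: issue@2 deps=(None,None) exec_start@2 write@3
I2 add r1: issue@3 deps=(1,None) exec_start@3 write@4
I3 mul r4: issue@4 deps=(None,1) exec_start@4 write@6
I4 add r4: issue@5 deps=(3,1) exec_start@6 write@9

Answer: 3 3 4 6 9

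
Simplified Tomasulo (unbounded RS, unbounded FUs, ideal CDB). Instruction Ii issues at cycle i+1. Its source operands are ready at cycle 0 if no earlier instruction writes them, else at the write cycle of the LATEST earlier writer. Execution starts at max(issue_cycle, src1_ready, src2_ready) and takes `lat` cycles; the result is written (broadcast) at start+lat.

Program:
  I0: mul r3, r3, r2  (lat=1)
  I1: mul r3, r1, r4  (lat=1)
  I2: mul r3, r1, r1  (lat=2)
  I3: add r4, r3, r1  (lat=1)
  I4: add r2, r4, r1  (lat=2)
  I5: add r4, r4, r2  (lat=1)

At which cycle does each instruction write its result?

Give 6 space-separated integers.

Answer: 2 3 5 6 8 9

Derivation:
I0 mul r3: issue@1 deps=(None,None) exec_start@1 write@2
I1 mul r3: issue@2 deps=(None,None) exec_start@2 write@3
I2 mul r3: issue@3 deps=(None,None) exec_start@3 write@5
I3 add r4: issue@4 deps=(2,None) exec_start@5 write@6
I4 add r2: issue@5 deps=(3,None) exec_start@6 write@8
I5 add r4: issue@6 deps=(3,4) exec_start@8 write@9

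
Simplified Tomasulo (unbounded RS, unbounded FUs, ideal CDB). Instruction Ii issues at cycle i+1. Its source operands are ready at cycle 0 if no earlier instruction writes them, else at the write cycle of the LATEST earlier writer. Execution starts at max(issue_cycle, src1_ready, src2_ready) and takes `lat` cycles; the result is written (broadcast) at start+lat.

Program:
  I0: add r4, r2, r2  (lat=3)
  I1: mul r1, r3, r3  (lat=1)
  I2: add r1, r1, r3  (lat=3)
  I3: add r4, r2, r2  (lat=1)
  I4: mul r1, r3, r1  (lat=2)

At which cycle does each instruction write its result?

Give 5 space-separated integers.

Answer: 4 3 6 5 8

Derivation:
I0 add r4: issue@1 deps=(None,None) exec_start@1 write@4
I1 mul r1: issue@2 deps=(None,None) exec_start@2 write@3
I2 add r1: issue@3 deps=(1,None) exec_start@3 write@6
I3 add r4: issue@4 deps=(None,None) exec_start@4 write@5
I4 mul r1: issue@5 deps=(None,2) exec_start@6 write@8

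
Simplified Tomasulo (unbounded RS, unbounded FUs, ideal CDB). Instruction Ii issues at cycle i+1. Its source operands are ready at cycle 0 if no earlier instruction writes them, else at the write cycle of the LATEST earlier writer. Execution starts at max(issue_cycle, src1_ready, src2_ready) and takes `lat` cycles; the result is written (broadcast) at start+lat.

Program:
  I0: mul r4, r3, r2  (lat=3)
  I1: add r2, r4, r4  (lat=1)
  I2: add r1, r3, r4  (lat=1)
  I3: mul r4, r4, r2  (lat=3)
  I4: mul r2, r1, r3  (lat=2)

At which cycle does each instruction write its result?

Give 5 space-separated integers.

Answer: 4 5 5 8 7

Derivation:
I0 mul r4: issue@1 deps=(None,None) exec_start@1 write@4
I1 add r2: issue@2 deps=(0,0) exec_start@4 write@5
I2 add r1: issue@3 deps=(None,0) exec_start@4 write@5
I3 mul r4: issue@4 deps=(0,1) exec_start@5 write@8
I4 mul r2: issue@5 deps=(2,None) exec_start@5 write@7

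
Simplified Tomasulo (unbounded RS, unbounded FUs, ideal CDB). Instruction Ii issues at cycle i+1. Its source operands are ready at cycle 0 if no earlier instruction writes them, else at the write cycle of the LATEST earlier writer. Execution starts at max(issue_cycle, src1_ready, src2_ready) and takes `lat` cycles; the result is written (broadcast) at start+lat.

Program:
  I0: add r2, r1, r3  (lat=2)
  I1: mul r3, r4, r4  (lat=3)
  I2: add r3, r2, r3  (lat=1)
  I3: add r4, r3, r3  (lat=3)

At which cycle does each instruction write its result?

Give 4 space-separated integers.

Answer: 3 5 6 9

Derivation:
I0 add r2: issue@1 deps=(None,None) exec_start@1 write@3
I1 mul r3: issue@2 deps=(None,None) exec_start@2 write@5
I2 add r3: issue@3 deps=(0,1) exec_start@5 write@6
I3 add r4: issue@4 deps=(2,2) exec_start@6 write@9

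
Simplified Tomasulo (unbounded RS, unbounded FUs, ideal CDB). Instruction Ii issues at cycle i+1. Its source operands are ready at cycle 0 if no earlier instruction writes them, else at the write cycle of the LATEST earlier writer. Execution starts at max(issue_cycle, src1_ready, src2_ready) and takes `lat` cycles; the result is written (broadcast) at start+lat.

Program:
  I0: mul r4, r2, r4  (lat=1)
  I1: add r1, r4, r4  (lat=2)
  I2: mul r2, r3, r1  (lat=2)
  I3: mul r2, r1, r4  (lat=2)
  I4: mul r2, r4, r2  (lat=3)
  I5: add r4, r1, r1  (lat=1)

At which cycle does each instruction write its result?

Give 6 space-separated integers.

Answer: 2 4 6 6 9 7

Derivation:
I0 mul r4: issue@1 deps=(None,None) exec_start@1 write@2
I1 add r1: issue@2 deps=(0,0) exec_start@2 write@4
I2 mul r2: issue@3 deps=(None,1) exec_start@4 write@6
I3 mul r2: issue@4 deps=(1,0) exec_start@4 write@6
I4 mul r2: issue@5 deps=(0,3) exec_start@6 write@9
I5 add r4: issue@6 deps=(1,1) exec_start@6 write@7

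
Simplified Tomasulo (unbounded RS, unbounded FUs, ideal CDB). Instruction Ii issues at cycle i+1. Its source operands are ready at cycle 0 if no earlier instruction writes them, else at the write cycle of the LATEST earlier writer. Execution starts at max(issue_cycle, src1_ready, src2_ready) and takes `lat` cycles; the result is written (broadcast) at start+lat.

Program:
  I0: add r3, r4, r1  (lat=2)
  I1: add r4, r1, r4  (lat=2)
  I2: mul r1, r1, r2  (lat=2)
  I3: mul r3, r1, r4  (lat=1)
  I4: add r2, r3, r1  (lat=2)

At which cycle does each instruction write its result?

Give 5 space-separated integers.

Answer: 3 4 5 6 8

Derivation:
I0 add r3: issue@1 deps=(None,None) exec_start@1 write@3
I1 add r4: issue@2 deps=(None,None) exec_start@2 write@4
I2 mul r1: issue@3 deps=(None,None) exec_start@3 write@5
I3 mul r3: issue@4 deps=(2,1) exec_start@5 write@6
I4 add r2: issue@5 deps=(3,2) exec_start@6 write@8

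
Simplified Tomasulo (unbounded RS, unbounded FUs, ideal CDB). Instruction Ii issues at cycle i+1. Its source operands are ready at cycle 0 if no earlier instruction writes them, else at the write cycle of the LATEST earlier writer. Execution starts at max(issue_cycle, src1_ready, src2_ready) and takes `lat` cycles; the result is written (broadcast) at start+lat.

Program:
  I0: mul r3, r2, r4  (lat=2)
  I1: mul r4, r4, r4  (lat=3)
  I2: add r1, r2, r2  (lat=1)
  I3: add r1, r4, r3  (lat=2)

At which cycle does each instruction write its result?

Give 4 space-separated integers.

Answer: 3 5 4 7

Derivation:
I0 mul r3: issue@1 deps=(None,None) exec_start@1 write@3
I1 mul r4: issue@2 deps=(None,None) exec_start@2 write@5
I2 add r1: issue@3 deps=(None,None) exec_start@3 write@4
I3 add r1: issue@4 deps=(1,0) exec_start@5 write@7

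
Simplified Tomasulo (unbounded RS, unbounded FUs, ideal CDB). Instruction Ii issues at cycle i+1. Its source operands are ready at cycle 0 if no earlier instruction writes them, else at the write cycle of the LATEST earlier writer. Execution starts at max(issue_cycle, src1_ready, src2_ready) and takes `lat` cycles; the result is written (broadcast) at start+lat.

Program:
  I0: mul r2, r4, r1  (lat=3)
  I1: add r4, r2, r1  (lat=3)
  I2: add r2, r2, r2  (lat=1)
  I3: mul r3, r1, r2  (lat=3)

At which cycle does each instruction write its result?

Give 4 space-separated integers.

I0 mul r2: issue@1 deps=(None,None) exec_start@1 write@4
I1 add r4: issue@2 deps=(0,None) exec_start@4 write@7
I2 add r2: issue@3 deps=(0,0) exec_start@4 write@5
I3 mul r3: issue@4 deps=(None,2) exec_start@5 write@8

Answer: 4 7 5 8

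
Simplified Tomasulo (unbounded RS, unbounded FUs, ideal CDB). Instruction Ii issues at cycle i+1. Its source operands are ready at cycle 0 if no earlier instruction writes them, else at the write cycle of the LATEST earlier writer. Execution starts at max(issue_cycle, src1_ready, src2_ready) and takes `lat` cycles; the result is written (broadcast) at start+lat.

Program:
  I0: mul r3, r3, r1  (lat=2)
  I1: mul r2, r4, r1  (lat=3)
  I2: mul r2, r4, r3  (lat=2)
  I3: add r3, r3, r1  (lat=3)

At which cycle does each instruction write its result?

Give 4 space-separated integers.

I0 mul r3: issue@1 deps=(None,None) exec_start@1 write@3
I1 mul r2: issue@2 deps=(None,None) exec_start@2 write@5
I2 mul r2: issue@3 deps=(None,0) exec_start@3 write@5
I3 add r3: issue@4 deps=(0,None) exec_start@4 write@7

Answer: 3 5 5 7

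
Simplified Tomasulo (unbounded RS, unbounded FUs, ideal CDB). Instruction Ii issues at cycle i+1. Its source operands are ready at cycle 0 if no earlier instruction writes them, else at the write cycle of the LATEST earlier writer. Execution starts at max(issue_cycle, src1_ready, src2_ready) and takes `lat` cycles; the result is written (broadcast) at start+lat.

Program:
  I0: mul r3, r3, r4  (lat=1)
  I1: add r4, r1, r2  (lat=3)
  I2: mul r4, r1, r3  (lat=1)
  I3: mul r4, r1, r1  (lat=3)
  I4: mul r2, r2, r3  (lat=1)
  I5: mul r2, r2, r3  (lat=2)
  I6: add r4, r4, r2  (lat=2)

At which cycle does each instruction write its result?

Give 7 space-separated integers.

Answer: 2 5 4 7 6 8 10

Derivation:
I0 mul r3: issue@1 deps=(None,None) exec_start@1 write@2
I1 add r4: issue@2 deps=(None,None) exec_start@2 write@5
I2 mul r4: issue@3 deps=(None,0) exec_start@3 write@4
I3 mul r4: issue@4 deps=(None,None) exec_start@4 write@7
I4 mul r2: issue@5 deps=(None,0) exec_start@5 write@6
I5 mul r2: issue@6 deps=(4,0) exec_start@6 write@8
I6 add r4: issue@7 deps=(3,5) exec_start@8 write@10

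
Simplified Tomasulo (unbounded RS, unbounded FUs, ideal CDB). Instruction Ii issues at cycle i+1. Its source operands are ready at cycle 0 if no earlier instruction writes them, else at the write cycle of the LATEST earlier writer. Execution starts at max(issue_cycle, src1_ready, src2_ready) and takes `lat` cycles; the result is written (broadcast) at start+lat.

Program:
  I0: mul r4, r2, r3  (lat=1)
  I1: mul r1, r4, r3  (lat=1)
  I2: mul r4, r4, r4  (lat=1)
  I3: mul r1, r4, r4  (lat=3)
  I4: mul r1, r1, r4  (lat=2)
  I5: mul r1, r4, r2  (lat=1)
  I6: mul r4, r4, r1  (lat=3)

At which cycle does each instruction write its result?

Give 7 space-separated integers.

Answer: 2 3 4 7 9 7 10

Derivation:
I0 mul r4: issue@1 deps=(None,None) exec_start@1 write@2
I1 mul r1: issue@2 deps=(0,None) exec_start@2 write@3
I2 mul r4: issue@3 deps=(0,0) exec_start@3 write@4
I3 mul r1: issue@4 deps=(2,2) exec_start@4 write@7
I4 mul r1: issue@5 deps=(3,2) exec_start@7 write@9
I5 mul r1: issue@6 deps=(2,None) exec_start@6 write@7
I6 mul r4: issue@7 deps=(2,5) exec_start@7 write@10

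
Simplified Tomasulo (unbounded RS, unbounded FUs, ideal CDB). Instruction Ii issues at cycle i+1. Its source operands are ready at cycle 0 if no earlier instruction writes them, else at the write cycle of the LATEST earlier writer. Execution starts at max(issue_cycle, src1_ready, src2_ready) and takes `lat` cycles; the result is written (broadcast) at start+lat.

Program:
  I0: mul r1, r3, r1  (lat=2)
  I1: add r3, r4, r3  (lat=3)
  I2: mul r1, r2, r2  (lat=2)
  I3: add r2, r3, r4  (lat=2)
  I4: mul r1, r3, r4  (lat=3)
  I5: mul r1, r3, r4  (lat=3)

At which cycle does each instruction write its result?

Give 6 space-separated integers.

I0 mul r1: issue@1 deps=(None,None) exec_start@1 write@3
I1 add r3: issue@2 deps=(None,None) exec_start@2 write@5
I2 mul r1: issue@3 deps=(None,None) exec_start@3 write@5
I3 add r2: issue@4 deps=(1,None) exec_start@5 write@7
I4 mul r1: issue@5 deps=(1,None) exec_start@5 write@8
I5 mul r1: issue@6 deps=(1,None) exec_start@6 write@9

Answer: 3 5 5 7 8 9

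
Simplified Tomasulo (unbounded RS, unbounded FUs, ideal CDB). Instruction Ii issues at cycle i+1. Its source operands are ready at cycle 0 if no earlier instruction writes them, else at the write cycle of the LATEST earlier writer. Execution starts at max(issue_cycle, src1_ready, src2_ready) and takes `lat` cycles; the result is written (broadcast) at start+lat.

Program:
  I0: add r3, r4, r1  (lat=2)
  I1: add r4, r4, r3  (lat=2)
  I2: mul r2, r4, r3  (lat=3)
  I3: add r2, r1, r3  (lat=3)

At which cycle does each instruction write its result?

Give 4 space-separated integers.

I0 add r3: issue@1 deps=(None,None) exec_start@1 write@3
I1 add r4: issue@2 deps=(None,0) exec_start@3 write@5
I2 mul r2: issue@3 deps=(1,0) exec_start@5 write@8
I3 add r2: issue@4 deps=(None,0) exec_start@4 write@7

Answer: 3 5 8 7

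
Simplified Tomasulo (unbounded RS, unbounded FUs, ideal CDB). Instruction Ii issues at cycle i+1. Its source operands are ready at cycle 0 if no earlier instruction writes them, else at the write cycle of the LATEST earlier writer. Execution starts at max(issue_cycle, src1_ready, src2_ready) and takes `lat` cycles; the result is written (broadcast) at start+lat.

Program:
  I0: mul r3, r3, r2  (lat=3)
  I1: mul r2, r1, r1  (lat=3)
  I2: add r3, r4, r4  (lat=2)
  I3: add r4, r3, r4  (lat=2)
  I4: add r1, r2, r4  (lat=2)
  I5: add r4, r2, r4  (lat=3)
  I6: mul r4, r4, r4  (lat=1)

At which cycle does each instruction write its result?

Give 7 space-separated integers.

I0 mul r3: issue@1 deps=(None,None) exec_start@1 write@4
I1 mul r2: issue@2 deps=(None,None) exec_start@2 write@5
I2 add r3: issue@3 deps=(None,None) exec_start@3 write@5
I3 add r4: issue@4 deps=(2,None) exec_start@5 write@7
I4 add r1: issue@5 deps=(1,3) exec_start@7 write@9
I5 add r4: issue@6 deps=(1,3) exec_start@7 write@10
I6 mul r4: issue@7 deps=(5,5) exec_start@10 write@11

Answer: 4 5 5 7 9 10 11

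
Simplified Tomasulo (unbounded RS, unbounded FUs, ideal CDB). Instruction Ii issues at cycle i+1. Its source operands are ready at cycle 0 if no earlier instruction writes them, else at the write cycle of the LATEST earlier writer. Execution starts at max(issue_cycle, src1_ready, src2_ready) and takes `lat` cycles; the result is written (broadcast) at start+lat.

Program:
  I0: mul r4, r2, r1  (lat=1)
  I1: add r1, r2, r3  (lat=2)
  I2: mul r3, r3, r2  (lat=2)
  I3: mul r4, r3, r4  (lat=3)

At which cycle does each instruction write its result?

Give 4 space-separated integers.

Answer: 2 4 5 8

Derivation:
I0 mul r4: issue@1 deps=(None,None) exec_start@1 write@2
I1 add r1: issue@2 deps=(None,None) exec_start@2 write@4
I2 mul r3: issue@3 deps=(None,None) exec_start@3 write@5
I3 mul r4: issue@4 deps=(2,0) exec_start@5 write@8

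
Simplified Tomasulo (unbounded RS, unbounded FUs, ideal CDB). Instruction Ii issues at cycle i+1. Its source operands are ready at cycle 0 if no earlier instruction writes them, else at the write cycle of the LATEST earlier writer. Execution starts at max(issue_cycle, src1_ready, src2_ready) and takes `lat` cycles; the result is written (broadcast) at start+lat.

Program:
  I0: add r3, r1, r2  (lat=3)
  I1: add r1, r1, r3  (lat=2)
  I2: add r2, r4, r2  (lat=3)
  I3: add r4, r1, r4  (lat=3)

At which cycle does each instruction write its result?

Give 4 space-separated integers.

Answer: 4 6 6 9

Derivation:
I0 add r3: issue@1 deps=(None,None) exec_start@1 write@4
I1 add r1: issue@2 deps=(None,0) exec_start@4 write@6
I2 add r2: issue@3 deps=(None,None) exec_start@3 write@6
I3 add r4: issue@4 deps=(1,None) exec_start@6 write@9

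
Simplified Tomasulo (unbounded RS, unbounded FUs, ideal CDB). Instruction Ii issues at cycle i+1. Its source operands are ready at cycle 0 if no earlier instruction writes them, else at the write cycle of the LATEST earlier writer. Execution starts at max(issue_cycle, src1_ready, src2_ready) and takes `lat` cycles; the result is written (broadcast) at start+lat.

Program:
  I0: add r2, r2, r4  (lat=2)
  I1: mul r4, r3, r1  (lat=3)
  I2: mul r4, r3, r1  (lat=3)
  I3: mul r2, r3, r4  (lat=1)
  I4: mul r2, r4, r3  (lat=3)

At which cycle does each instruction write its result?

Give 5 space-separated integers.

Answer: 3 5 6 7 9

Derivation:
I0 add r2: issue@1 deps=(None,None) exec_start@1 write@3
I1 mul r4: issue@2 deps=(None,None) exec_start@2 write@5
I2 mul r4: issue@3 deps=(None,None) exec_start@3 write@6
I3 mul r2: issue@4 deps=(None,2) exec_start@6 write@7
I4 mul r2: issue@5 deps=(2,None) exec_start@6 write@9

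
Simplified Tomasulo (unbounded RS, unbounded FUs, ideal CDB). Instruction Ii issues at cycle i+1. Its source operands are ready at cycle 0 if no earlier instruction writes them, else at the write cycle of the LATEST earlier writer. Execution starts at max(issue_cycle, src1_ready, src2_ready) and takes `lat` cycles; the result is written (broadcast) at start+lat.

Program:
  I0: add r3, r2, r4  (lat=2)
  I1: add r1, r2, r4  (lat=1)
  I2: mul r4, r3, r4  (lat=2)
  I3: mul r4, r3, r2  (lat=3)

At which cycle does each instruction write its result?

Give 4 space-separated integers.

Answer: 3 3 5 7

Derivation:
I0 add r3: issue@1 deps=(None,None) exec_start@1 write@3
I1 add r1: issue@2 deps=(None,None) exec_start@2 write@3
I2 mul r4: issue@3 deps=(0,None) exec_start@3 write@5
I3 mul r4: issue@4 deps=(0,None) exec_start@4 write@7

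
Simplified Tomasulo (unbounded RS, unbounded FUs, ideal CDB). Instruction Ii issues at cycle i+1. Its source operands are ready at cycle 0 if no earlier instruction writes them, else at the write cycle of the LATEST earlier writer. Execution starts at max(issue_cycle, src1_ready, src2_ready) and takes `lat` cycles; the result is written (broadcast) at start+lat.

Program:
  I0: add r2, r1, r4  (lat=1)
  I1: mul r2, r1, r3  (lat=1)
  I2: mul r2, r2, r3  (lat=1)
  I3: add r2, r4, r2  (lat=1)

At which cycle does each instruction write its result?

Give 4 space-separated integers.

I0 add r2: issue@1 deps=(None,None) exec_start@1 write@2
I1 mul r2: issue@2 deps=(None,None) exec_start@2 write@3
I2 mul r2: issue@3 deps=(1,None) exec_start@3 write@4
I3 add r2: issue@4 deps=(None,2) exec_start@4 write@5

Answer: 2 3 4 5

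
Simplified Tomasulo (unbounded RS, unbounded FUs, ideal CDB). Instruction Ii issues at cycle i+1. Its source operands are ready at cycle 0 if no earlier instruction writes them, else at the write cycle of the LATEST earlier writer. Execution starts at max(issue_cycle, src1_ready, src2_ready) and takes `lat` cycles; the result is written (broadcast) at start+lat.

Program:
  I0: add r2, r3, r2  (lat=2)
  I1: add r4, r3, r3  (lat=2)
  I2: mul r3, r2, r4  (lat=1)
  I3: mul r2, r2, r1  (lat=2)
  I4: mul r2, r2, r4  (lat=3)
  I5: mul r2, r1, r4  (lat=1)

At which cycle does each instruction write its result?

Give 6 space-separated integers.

Answer: 3 4 5 6 9 7

Derivation:
I0 add r2: issue@1 deps=(None,None) exec_start@1 write@3
I1 add r4: issue@2 deps=(None,None) exec_start@2 write@4
I2 mul r3: issue@3 deps=(0,1) exec_start@4 write@5
I3 mul r2: issue@4 deps=(0,None) exec_start@4 write@6
I4 mul r2: issue@5 deps=(3,1) exec_start@6 write@9
I5 mul r2: issue@6 deps=(None,1) exec_start@6 write@7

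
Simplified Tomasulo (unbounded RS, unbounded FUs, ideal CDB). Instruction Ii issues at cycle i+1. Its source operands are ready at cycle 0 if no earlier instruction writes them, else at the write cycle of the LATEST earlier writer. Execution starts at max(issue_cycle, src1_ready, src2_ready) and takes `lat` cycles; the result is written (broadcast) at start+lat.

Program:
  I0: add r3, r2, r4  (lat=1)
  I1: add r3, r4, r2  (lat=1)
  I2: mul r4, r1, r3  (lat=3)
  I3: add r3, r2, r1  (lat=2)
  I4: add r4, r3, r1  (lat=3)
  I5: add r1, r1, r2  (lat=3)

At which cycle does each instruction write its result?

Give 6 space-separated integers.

Answer: 2 3 6 6 9 9

Derivation:
I0 add r3: issue@1 deps=(None,None) exec_start@1 write@2
I1 add r3: issue@2 deps=(None,None) exec_start@2 write@3
I2 mul r4: issue@3 deps=(None,1) exec_start@3 write@6
I3 add r3: issue@4 deps=(None,None) exec_start@4 write@6
I4 add r4: issue@5 deps=(3,None) exec_start@6 write@9
I5 add r1: issue@6 deps=(None,None) exec_start@6 write@9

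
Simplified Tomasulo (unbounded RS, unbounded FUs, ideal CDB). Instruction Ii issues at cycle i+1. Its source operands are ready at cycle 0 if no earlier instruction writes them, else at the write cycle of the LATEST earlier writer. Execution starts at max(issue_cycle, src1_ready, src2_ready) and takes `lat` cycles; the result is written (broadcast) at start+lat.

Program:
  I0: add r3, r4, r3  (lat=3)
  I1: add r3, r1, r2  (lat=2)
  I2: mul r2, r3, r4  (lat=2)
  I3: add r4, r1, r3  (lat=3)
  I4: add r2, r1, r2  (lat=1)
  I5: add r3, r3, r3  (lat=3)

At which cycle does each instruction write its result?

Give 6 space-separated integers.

Answer: 4 4 6 7 7 9

Derivation:
I0 add r3: issue@1 deps=(None,None) exec_start@1 write@4
I1 add r3: issue@2 deps=(None,None) exec_start@2 write@4
I2 mul r2: issue@3 deps=(1,None) exec_start@4 write@6
I3 add r4: issue@4 deps=(None,1) exec_start@4 write@7
I4 add r2: issue@5 deps=(None,2) exec_start@6 write@7
I5 add r3: issue@6 deps=(1,1) exec_start@6 write@9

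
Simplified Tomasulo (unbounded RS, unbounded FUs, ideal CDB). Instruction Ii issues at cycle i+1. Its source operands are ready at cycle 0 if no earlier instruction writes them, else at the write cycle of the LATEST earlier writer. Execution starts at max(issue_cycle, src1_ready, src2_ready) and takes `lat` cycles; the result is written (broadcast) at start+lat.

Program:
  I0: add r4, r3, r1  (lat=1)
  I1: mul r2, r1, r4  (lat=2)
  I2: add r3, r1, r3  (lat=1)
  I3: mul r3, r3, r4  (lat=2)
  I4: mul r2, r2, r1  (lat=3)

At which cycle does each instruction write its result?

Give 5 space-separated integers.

Answer: 2 4 4 6 8

Derivation:
I0 add r4: issue@1 deps=(None,None) exec_start@1 write@2
I1 mul r2: issue@2 deps=(None,0) exec_start@2 write@4
I2 add r3: issue@3 deps=(None,None) exec_start@3 write@4
I3 mul r3: issue@4 deps=(2,0) exec_start@4 write@6
I4 mul r2: issue@5 deps=(1,None) exec_start@5 write@8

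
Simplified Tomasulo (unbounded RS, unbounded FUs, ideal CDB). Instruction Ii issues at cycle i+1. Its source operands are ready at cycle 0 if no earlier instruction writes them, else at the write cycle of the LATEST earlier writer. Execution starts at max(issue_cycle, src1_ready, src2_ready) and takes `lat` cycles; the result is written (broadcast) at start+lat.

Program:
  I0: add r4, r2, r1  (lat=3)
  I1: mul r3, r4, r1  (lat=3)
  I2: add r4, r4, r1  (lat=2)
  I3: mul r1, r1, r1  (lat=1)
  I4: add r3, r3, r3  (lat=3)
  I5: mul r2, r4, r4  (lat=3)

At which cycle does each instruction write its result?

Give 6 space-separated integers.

Answer: 4 7 6 5 10 9

Derivation:
I0 add r4: issue@1 deps=(None,None) exec_start@1 write@4
I1 mul r3: issue@2 deps=(0,None) exec_start@4 write@7
I2 add r4: issue@3 deps=(0,None) exec_start@4 write@6
I3 mul r1: issue@4 deps=(None,None) exec_start@4 write@5
I4 add r3: issue@5 deps=(1,1) exec_start@7 write@10
I5 mul r2: issue@6 deps=(2,2) exec_start@6 write@9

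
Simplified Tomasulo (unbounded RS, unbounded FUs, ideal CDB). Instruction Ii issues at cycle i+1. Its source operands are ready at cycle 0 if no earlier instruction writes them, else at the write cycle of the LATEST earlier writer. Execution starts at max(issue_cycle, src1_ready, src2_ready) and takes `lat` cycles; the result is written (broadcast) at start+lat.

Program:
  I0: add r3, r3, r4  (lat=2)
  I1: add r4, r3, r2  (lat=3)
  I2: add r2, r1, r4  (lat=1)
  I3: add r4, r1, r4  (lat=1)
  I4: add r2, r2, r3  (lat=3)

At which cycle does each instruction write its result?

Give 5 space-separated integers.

I0 add r3: issue@1 deps=(None,None) exec_start@1 write@3
I1 add r4: issue@2 deps=(0,None) exec_start@3 write@6
I2 add r2: issue@3 deps=(None,1) exec_start@6 write@7
I3 add r4: issue@4 deps=(None,1) exec_start@6 write@7
I4 add r2: issue@5 deps=(2,0) exec_start@7 write@10

Answer: 3 6 7 7 10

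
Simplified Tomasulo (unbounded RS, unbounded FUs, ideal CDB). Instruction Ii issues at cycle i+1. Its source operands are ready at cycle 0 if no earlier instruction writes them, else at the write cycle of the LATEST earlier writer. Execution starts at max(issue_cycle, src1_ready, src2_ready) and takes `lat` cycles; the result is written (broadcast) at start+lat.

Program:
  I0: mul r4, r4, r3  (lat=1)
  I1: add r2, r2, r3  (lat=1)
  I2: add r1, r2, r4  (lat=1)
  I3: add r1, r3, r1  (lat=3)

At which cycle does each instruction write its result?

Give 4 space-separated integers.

I0 mul r4: issue@1 deps=(None,None) exec_start@1 write@2
I1 add r2: issue@2 deps=(None,None) exec_start@2 write@3
I2 add r1: issue@3 deps=(1,0) exec_start@3 write@4
I3 add r1: issue@4 deps=(None,2) exec_start@4 write@7

Answer: 2 3 4 7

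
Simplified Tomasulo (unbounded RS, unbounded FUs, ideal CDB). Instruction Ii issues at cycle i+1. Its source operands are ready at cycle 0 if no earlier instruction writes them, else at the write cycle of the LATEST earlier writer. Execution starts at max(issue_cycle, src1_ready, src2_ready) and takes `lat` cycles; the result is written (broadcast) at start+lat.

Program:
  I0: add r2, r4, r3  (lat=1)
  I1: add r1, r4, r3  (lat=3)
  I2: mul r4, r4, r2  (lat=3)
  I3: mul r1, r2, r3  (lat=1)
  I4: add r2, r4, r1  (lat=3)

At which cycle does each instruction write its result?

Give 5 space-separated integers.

Answer: 2 5 6 5 9

Derivation:
I0 add r2: issue@1 deps=(None,None) exec_start@1 write@2
I1 add r1: issue@2 deps=(None,None) exec_start@2 write@5
I2 mul r4: issue@3 deps=(None,0) exec_start@3 write@6
I3 mul r1: issue@4 deps=(0,None) exec_start@4 write@5
I4 add r2: issue@5 deps=(2,3) exec_start@6 write@9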